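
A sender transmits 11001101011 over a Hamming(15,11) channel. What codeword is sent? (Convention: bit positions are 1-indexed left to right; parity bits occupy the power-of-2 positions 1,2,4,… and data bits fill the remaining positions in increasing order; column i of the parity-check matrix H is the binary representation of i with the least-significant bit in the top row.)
Codeword c = d · G (mod 2), d = 11001101011:
  c[0] = d·G[:,0] = (11001101011)·(11011010101) mod 2 = 1+1+0+0+1+0+0+0+0+0+1 mod 2 = 0
  c[1] = d·G[:,1] = (11001101011)·(10110110011) mod 2 = 1+0+0+0+0+1+0+0+0+1+1 mod 2 = 0
  c[2] = d·G[:,2] = (11001101011)·(10000000000) mod 2 = 1+0+0+0+0+0+0+0+0+0+0 mod 2 = 1
  c[3] = d·G[:,3] = (11001101011)·(01110001111) mod 2 = 0+1+0+0+0+0+0+1+0+1+1 mod 2 = 0
  c[4] = d·G[:,4] = (11001101011)·(01000000000) mod 2 = 0+1+0+0+0+0+0+0+0+0+0 mod 2 = 1
  c[5] = d·G[:,5] = (11001101011)·(00100000000) mod 2 = 0+0+0+0+0+0+0+0+0+0+0 mod 2 = 0
  c[6] = d·G[:,6] = (11001101011)·(00010000000) mod 2 = 0+0+0+0+0+0+0+0+0+0+0 mod 2 = 0
  c[7] = d·G[:,7] = (11001101011)·(00001111111) mod 2 = 0+0+0+0+1+1+0+1+0+1+1 mod 2 = 1
  c[8] = d·G[:,8] = (11001101011)·(00001000000) mod 2 = 0+0+0+0+1+0+0+0+0+0+0 mod 2 = 1
  c[9] = d·G[:,9] = (11001101011)·(00000100000) mod 2 = 0+0+0+0+0+1+0+0+0+0+0 mod 2 = 1
  c[10] = d·G[:,10] = (11001101011)·(00000010000) mod 2 = 0+0+0+0+0+0+0+0+0+0+0 mod 2 = 0
  c[11] = d·G[:,11] = (11001101011)·(00000001000) mod 2 = 0+0+0+0+0+0+0+1+0+0+0 mod 2 = 1
  c[12] = d·G[:,12] = (11001101011)·(00000000100) mod 2 = 0+0+0+0+0+0+0+0+0+0+0 mod 2 = 0
  c[13] = d·G[:,13] = (11001101011)·(00000000010) mod 2 = 0+0+0+0+0+0+0+0+0+1+0 mod 2 = 1
  c[14] = d·G[:,14] = (11001101011)·(00000000001) mod 2 = 0+0+0+0+0+0+0+0+0+0+1 mod 2 = 1
Codeword = 001010011101011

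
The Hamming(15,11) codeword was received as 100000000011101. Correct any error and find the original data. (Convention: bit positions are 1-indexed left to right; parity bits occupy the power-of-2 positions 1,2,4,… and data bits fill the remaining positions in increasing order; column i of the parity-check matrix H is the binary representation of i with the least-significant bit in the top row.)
Syndrome s = H · r^T (mod 2), r = 100000000011101:
  s[0] = (101010101010101)·(100000000011101) mod 2 = 1+0+0+0+0+0+0+0+0+0+1+0+1+0+1 mod 2 = 0
  s[1] = (011001100110011)·(100000000011101) mod 2 = 0+0+0+0+0+0+0+0+0+0+1+0+0+0+1 mod 2 = 0
  s[2] = (000111100001111)·(100000000011101) mod 2 = 0+0+0+0+0+0+0+0+0+0+0+1+1+0+1 mod 2 = 1
  s[3] = (000000011111111)·(100000000011101) mod 2 = 0+0+0+0+0+0+0+0+0+0+1+1+1+0+1 mod 2 = 0
Syndrome = 0010
Column 4 of H equals this syndrome → error at bit 4 (1-indexed).
Flip bit 4: 100000000011101 → 100100000011101
Extract data bits at positions {3,5,6,7,9,10,11,12,13,14,15}: 00000011101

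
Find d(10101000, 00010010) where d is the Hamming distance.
XOR = 10111010, count of 1s = 5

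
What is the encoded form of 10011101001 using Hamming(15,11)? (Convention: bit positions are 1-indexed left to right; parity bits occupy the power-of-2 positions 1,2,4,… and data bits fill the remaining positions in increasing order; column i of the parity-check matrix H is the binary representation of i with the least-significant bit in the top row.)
Codeword c = d · G (mod 2), d = 10011101001:
  c[0] = d·G[:,0] = (10011101001)·(11011010101) mod 2 = 1+0+0+1+1+0+0+0+0+0+1 mod 2 = 0
  c[1] = d·G[:,1] = (10011101001)·(10110110011) mod 2 = 1+0+0+1+0+1+0+0+0+0+1 mod 2 = 0
  c[2] = d·G[:,2] = (10011101001)·(10000000000) mod 2 = 1+0+0+0+0+0+0+0+0+0+0 mod 2 = 1
  c[3] = d·G[:,3] = (10011101001)·(01110001111) mod 2 = 0+0+0+1+0+0+0+1+0+0+1 mod 2 = 1
  c[4] = d·G[:,4] = (10011101001)·(01000000000) mod 2 = 0+0+0+0+0+0+0+0+0+0+0 mod 2 = 0
  c[5] = d·G[:,5] = (10011101001)·(00100000000) mod 2 = 0+0+0+0+0+0+0+0+0+0+0 mod 2 = 0
  c[6] = d·G[:,6] = (10011101001)·(00010000000) mod 2 = 0+0+0+1+0+0+0+0+0+0+0 mod 2 = 1
  c[7] = d·G[:,7] = (10011101001)·(00001111111) mod 2 = 0+0+0+0+1+1+0+1+0+0+1 mod 2 = 0
  c[8] = d·G[:,8] = (10011101001)·(00001000000) mod 2 = 0+0+0+0+1+0+0+0+0+0+0 mod 2 = 1
  c[9] = d·G[:,9] = (10011101001)·(00000100000) mod 2 = 0+0+0+0+0+1+0+0+0+0+0 mod 2 = 1
  c[10] = d·G[:,10] = (10011101001)·(00000010000) mod 2 = 0+0+0+0+0+0+0+0+0+0+0 mod 2 = 0
  c[11] = d·G[:,11] = (10011101001)·(00000001000) mod 2 = 0+0+0+0+0+0+0+1+0+0+0 mod 2 = 1
  c[12] = d·G[:,12] = (10011101001)·(00000000100) mod 2 = 0+0+0+0+0+0+0+0+0+0+0 mod 2 = 0
  c[13] = d·G[:,13] = (10011101001)·(00000000010) mod 2 = 0+0+0+0+0+0+0+0+0+0+0 mod 2 = 0
  c[14] = d·G[:,14] = (10011101001)·(00000000001) mod 2 = 0+0+0+0+0+0+0+0+0+0+1 mod 2 = 1
Codeword = 001100101101001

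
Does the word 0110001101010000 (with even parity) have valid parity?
Sum of all bits: 0+1+1+0+0+0+1+1+0+1+0+1+0+0+0+0 = 6; 6 mod 2 = 0. Result is 0 → valid parity.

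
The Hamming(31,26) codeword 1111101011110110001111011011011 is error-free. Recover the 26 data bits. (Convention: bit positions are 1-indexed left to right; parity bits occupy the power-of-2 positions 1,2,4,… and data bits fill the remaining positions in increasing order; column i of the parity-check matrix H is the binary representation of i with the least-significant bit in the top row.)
Parity bits occupy power-of-2 positions; data bits are at positions {3,5,6,7,9,10,11,12,13,14,15,17,18,19,20,21,22,23,24,25,26,27,28,29,30,31} (1-indexed).
Extract: c[3]=1 c[5]=1 c[6]=0 c[7]=1 c[9]=1 c[10]=1 c[11]=1 c[12]=1 c[13]=0 c[14]=1 c[15]=1 c[17]=0 c[18]=0 c[19]=1 c[20]=1 c[21]=1 c[22]=1 c[23]=0 c[24]=1 c[25]=1 c[26]=0 c[27]=1 c[28]=1 c[29]=0 c[30]=1 c[31]=1
Data = 11011111011001111011011011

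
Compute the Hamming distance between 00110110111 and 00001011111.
XOR = 00111101000, count of 1s = 5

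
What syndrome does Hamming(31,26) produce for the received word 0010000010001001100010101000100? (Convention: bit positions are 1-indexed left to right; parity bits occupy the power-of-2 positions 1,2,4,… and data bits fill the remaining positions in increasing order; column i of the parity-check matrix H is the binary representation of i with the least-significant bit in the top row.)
Syndrome s = H · r^T (mod 2), r = 0010000010001001100010101000100:
  s[0] = (1010101010101010101010101010101)·(0010000010001001100010101000100) mod 2 = 0+0+1+0+0+0+0+0+1+0+0+0+1+0+0+0+1+0+0+0+1+0+1+0+1+0+0+0+1+0+0 mod 2 = 0
  s[1] = (0110011001100110011001100110011)·(0010000010001001100010101000100) mod 2 = 0+0+1+0+0+0+0+0+0+0+0+0+0+0+0+0+0+0+0+0+0+0+1+0+0+0+0+0+0+0+0 mod 2 = 0
  s[2] = (0001111000011110000111100001111)·(0010000010001001100010101000100) mod 2 = 0+0+0+0+0+0+0+0+0+0+0+0+1+0+0+0+0+0+0+0+1+0+1+0+0+0+0+0+1+0+0 mod 2 = 0
  s[3] = (0000000111111110000000011111111)·(0010000010001001100010101000100) mod 2 = 0+0+0+0+0+0+0+0+1+0+0+0+1+0+0+0+0+0+0+0+0+0+0+0+1+0+0+0+1+0+0 mod 2 = 0
  s[4] = (0000000000000001111111111111111)·(0010000010001001100010101000100) mod 2 = 0+0+0+0+0+0+0+0+0+0+0+0+0+0+0+1+1+0+0+0+1+0+1+0+1+0+0+0+1+0+0 mod 2 = 0
Syndrome = 00000
s = 0: no error detected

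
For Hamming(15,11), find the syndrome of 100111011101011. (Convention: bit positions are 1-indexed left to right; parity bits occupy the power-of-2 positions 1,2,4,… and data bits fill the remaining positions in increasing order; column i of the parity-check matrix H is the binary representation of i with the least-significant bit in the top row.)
Syndrome s = H · r^T (mod 2), r = 100111011101011:
  s[0] = (101010101010101)·(100111011101011) mod 2 = 1+0+0+0+1+0+0+0+1+0+0+0+0+0+1 mod 2 = 0
  s[1] = (011001100110011)·(100111011101011) mod 2 = 0+0+0+0+0+1+0+0+0+1+0+0+0+1+1 mod 2 = 0
  s[2] = (000111100001111)·(100111011101011) mod 2 = 0+0+0+1+1+1+0+0+0+0+0+1+0+1+1 mod 2 = 0
  s[3] = (000000011111111)·(100111011101011) mod 2 = 0+0+0+0+0+0+0+1+1+1+0+1+0+1+1 mod 2 = 0
Syndrome = 0000
s = 0: no error detected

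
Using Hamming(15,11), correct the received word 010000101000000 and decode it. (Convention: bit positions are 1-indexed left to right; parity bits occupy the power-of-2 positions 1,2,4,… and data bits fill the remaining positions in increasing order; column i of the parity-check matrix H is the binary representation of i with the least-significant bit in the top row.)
Syndrome s = H · r^T (mod 2), r = 010000101000000:
  s[0] = (101010101010101)·(010000101000000) mod 2 = 0+0+0+0+0+0+1+0+1+0+0+0+0+0+0 mod 2 = 0
  s[1] = (011001100110011)·(010000101000000) mod 2 = 0+1+0+0+0+0+1+0+0+0+0+0+0+0+0 mod 2 = 0
  s[2] = (000111100001111)·(010000101000000) mod 2 = 0+0+0+0+0+0+1+0+0+0+0+0+0+0+0 mod 2 = 1
  s[3] = (000000011111111)·(010000101000000) mod 2 = 0+0+0+0+0+0+0+0+1+0+0+0+0+0+0 mod 2 = 1
Syndrome = 0011
Column 12 of H equals this syndrome → error at bit 12 (1-indexed).
Flip bit 12: 010000101000000 → 010000101001000
Extract data bits at positions {3,5,6,7,9,10,11,12,13,14,15}: 00011001000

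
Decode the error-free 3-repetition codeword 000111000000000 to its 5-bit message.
Split into 3-bit blocks: 000 111 000 000 000
Data = 01000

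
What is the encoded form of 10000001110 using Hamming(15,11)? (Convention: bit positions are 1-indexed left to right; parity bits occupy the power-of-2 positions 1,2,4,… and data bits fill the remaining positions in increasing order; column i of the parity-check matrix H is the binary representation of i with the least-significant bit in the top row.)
Codeword c = d · G (mod 2), d = 10000001110:
  c[0] = d·G[:,0] = (10000001110)·(11011010101) mod 2 = 1+0+0+0+0+0+0+0+1+0+0 mod 2 = 0
  c[1] = d·G[:,1] = (10000001110)·(10110110011) mod 2 = 1+0+0+0+0+0+0+0+0+1+0 mod 2 = 0
  c[2] = d·G[:,2] = (10000001110)·(10000000000) mod 2 = 1+0+0+0+0+0+0+0+0+0+0 mod 2 = 1
  c[3] = d·G[:,3] = (10000001110)·(01110001111) mod 2 = 0+0+0+0+0+0+0+1+1+1+0 mod 2 = 1
  c[4] = d·G[:,4] = (10000001110)·(01000000000) mod 2 = 0+0+0+0+0+0+0+0+0+0+0 mod 2 = 0
  c[5] = d·G[:,5] = (10000001110)·(00100000000) mod 2 = 0+0+0+0+0+0+0+0+0+0+0 mod 2 = 0
  c[6] = d·G[:,6] = (10000001110)·(00010000000) mod 2 = 0+0+0+0+0+0+0+0+0+0+0 mod 2 = 0
  c[7] = d·G[:,7] = (10000001110)·(00001111111) mod 2 = 0+0+0+0+0+0+0+1+1+1+0 mod 2 = 1
  c[8] = d·G[:,8] = (10000001110)·(00001000000) mod 2 = 0+0+0+0+0+0+0+0+0+0+0 mod 2 = 0
  c[9] = d·G[:,9] = (10000001110)·(00000100000) mod 2 = 0+0+0+0+0+0+0+0+0+0+0 mod 2 = 0
  c[10] = d·G[:,10] = (10000001110)·(00000010000) mod 2 = 0+0+0+0+0+0+0+0+0+0+0 mod 2 = 0
  c[11] = d·G[:,11] = (10000001110)·(00000001000) mod 2 = 0+0+0+0+0+0+0+1+0+0+0 mod 2 = 1
  c[12] = d·G[:,12] = (10000001110)·(00000000100) mod 2 = 0+0+0+0+0+0+0+0+1+0+0 mod 2 = 1
  c[13] = d·G[:,13] = (10000001110)·(00000000010) mod 2 = 0+0+0+0+0+0+0+0+0+1+0 mod 2 = 1
  c[14] = d·G[:,14] = (10000001110)·(00000000001) mod 2 = 0+0+0+0+0+0+0+0+0+0+0 mod 2 = 0
Codeword = 001100010001110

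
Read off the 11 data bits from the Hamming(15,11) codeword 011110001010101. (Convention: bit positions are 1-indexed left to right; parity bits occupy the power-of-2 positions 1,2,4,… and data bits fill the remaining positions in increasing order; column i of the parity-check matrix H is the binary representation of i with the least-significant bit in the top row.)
Parity bits occupy power-of-2 positions; data bits are at positions {3,5,6,7,9,10,11,12,13,14,15} (1-indexed).
Extract: c[3]=1 c[5]=1 c[6]=0 c[7]=0 c[9]=1 c[10]=0 c[11]=1 c[12]=0 c[13]=1 c[14]=0 c[15]=1
Data = 11001010101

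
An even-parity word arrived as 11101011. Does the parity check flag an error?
Sum of received bits: 1+1+1+0+1+0+1+1 = 6; 6 mod 2 = 0. Result is 0 → no error detected.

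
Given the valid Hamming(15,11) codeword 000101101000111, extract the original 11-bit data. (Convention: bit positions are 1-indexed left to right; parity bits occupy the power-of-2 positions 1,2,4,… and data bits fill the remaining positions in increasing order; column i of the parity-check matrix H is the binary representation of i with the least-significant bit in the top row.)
Parity bits occupy power-of-2 positions; data bits are at positions {3,5,6,7,9,10,11,12,13,14,15} (1-indexed).
Extract: c[3]=0 c[5]=0 c[6]=1 c[7]=1 c[9]=1 c[10]=0 c[11]=0 c[12]=0 c[13]=1 c[14]=1 c[15]=1
Data = 00111000111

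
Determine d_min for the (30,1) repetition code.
d_min = 30 (the only two codewords are 0…0 and 1…1, differing in all 30 positions).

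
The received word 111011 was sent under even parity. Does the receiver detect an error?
Sum of received bits: 1+1+1+0+1+1 = 5; 5 mod 2 = 1. Result is 1 ≠ 0 → error detected.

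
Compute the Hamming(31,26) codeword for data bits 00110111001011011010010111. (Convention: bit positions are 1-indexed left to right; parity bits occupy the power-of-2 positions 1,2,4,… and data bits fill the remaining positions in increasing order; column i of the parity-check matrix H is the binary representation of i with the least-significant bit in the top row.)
Codeword c = d · G (mod 2), d = 00110111001011011010010111:
  c[0] = d·G[:,0] = (00110111001011011010010111)·(11011010101101010101010101) mod 2 = 0+0+0+1+0+0+1+0+0+0+1+0+0+1+0+1+0+0+0+0+0+1+0+1+0+1 mod 2 = 0
  c[1] = d·G[:,1] = (00110111001011011010010111)·(10110110011011001100110011) mod 2 = 0+0+1+1+0+1+1+0+0+0+1+0+1+1+0+0+1+0+0+0+0+1+0+0+1+1 mod 2 = 1
  c[2] = d·G[:,2] = (00110111001011011010010111)·(10000000000000000000000000) mod 2 = 0+0+0+0+0+0+0+0+0+0+0+0+0+0+0+0+0+0+0+0+0+0+0+0+0+0 mod 2 = 0
  c[3] = d·G[:,3] = (00110111001011011010010111)·(01110001111000111100001111) mod 2 = 0+0+1+1+0+0+0+1+0+0+1+0+0+0+0+1+1+0+0+0+0+0+0+1+1+1 mod 2 = 1
  c[4] = d·G[:,4] = (00110111001011011010010111)·(01000000000000000000000000) mod 2 = 0+0+0+0+0+0+0+0+0+0+0+0+0+0+0+0+0+0+0+0+0+0+0+0+0+0 mod 2 = 0
  c[5] = d·G[:,5] = (00110111001011011010010111)·(00100000000000000000000000) mod 2 = 0+0+1+0+0+0+0+0+0+0+0+0+0+0+0+0+0+0+0+0+0+0+0+0+0+0 mod 2 = 1
  c[6] = d·G[:,6] = (00110111001011011010010111)·(00010000000000000000000000) mod 2 = 0+0+0+1+0+0+0+0+0+0+0+0+0+0+0+0+0+0+0+0+0+0+0+0+0+0 mod 2 = 1
  c[7] = d·G[:,7] = (00110111001011011010010111)·(00001111111000000011111111) mod 2 = 0+0+0+0+0+1+1+1+0+0+1+0+0+0+0+0+0+0+1+0+0+1+0+1+1+1 mod 2 = 1
  c[8] = d·G[:,8] = (00110111001011011010010111)·(00001000000000000000000000) mod 2 = 0+0+0+0+0+0+0+0+0+0+0+0+0+0+0+0+0+0+0+0+0+0+0+0+0+0 mod 2 = 0
  c[9] = d·G[:,9] = (00110111001011011010010111)·(00000100000000000000000000) mod 2 = 0+0+0+0+0+1+0+0+0+0+0+0+0+0+0+0+0+0+0+0+0+0+0+0+0+0 mod 2 = 1
  c[10] = d·G[:,10] = (00110111001011011010010111)·(00000010000000000000000000) mod 2 = 0+0+0+0+0+0+1+0+0+0+0+0+0+0+0+0+0+0+0+0+0+0+0+0+0+0 mod 2 = 1
  c[11] = d·G[:,11] = (00110111001011011010010111)·(00000001000000000000000000) mod 2 = 0+0+0+0+0+0+0+1+0+0+0+0+0+0+0+0+0+0+0+0+0+0+0+0+0+0 mod 2 = 1
  c[12] = d·G[:,12] = (00110111001011011010010111)·(00000000100000000000000000) mod 2 = 0+0+0+0+0+0+0+0+0+0+0+0+0+0+0+0+0+0+0+0+0+0+0+0+0+0 mod 2 = 0
  c[13] = d·G[:,13] = (00110111001011011010010111)·(00000000010000000000000000) mod 2 = 0+0+0+0+0+0+0+0+0+0+0+0+0+0+0+0+0+0+0+0+0+0+0+0+0+0 mod 2 = 0
  c[14] = d·G[:,14] = (00110111001011011010010111)·(00000000001000000000000000) mod 2 = 0+0+0+0+0+0+0+0+0+0+1+0+0+0+0+0+0+0+0+0+0+0+0+0+0+0 mod 2 = 1
  c[15] = d·G[:,15] = (00110111001011011010010111)·(00000000000111111111111111) mod 2 = 0+0+0+0+0+0+0+0+0+0+0+0+1+1+0+1+1+0+1+0+0+1+0+1+1+1 mod 2 = 1
  c[16] = d·G[:,16] = (00110111001011011010010111)·(00000000000100000000000000) mod 2 = 0+0+0+0+0+0+0+0+0+0+0+0+0+0+0+0+0+0+0+0+0+0+0+0+0+0 mod 2 = 0
  c[17] = d·G[:,17] = (00110111001011011010010111)·(00000000000010000000000000) mod 2 = 0+0+0+0+0+0+0+0+0+0+0+0+1+0+0+0+0+0+0+0+0+0+0+0+0+0 mod 2 = 1
  c[18] = d·G[:,18] = (00110111001011011010010111)·(00000000000001000000000000) mod 2 = 0+0+0+0+0+0+0+0+0+0+0+0+0+1+0+0+0+0+0+0+0+0+0+0+0+0 mod 2 = 1
  c[19] = d·G[:,19] = (00110111001011011010010111)·(00000000000000100000000000) mod 2 = 0+0+0+0+0+0+0+0+0+0+0+0+0+0+0+0+0+0+0+0+0+0+0+0+0+0 mod 2 = 0
  c[20] = d·G[:,20] = (00110111001011011010010111)·(00000000000000010000000000) mod 2 = 0+0+0+0+0+0+0+0+0+0+0+0+0+0+0+1+0+0+0+0+0+0+0+0+0+0 mod 2 = 1
  c[21] = d·G[:,21] = (00110111001011011010010111)·(00000000000000001000000000) mod 2 = 0+0+0+0+0+0+0+0+0+0+0+0+0+0+0+0+1+0+0+0+0+0+0+0+0+0 mod 2 = 1
  c[22] = d·G[:,22] = (00110111001011011010010111)·(00000000000000000100000000) mod 2 = 0+0+0+0+0+0+0+0+0+0+0+0+0+0+0+0+0+0+0+0+0+0+0+0+0+0 mod 2 = 0
  c[23] = d·G[:,23] = (00110111001011011010010111)·(00000000000000000010000000) mod 2 = 0+0+0+0+0+0+0+0+0+0+0+0+0+0+0+0+0+0+1+0+0+0+0+0+0+0 mod 2 = 1
  c[24] = d·G[:,24] = (00110111001011011010010111)·(00000000000000000001000000) mod 2 = 0+0+0+0+0+0+0+0+0+0+0+0+0+0+0+0+0+0+0+0+0+0+0+0+0+0 mod 2 = 0
  c[25] = d·G[:,25] = (00110111001011011010010111)·(00000000000000000000100000) mod 2 = 0+0+0+0+0+0+0+0+0+0+0+0+0+0+0+0+0+0+0+0+0+0+0+0+0+0 mod 2 = 0
  c[26] = d·G[:,26] = (00110111001011011010010111)·(00000000000000000000010000) mod 2 = 0+0+0+0+0+0+0+0+0+0+0+0+0+0+0+0+0+0+0+0+0+1+0+0+0+0 mod 2 = 1
  c[27] = d·G[:,27] = (00110111001011011010010111)·(00000000000000000000001000) mod 2 = 0+0+0+0+0+0+0+0+0+0+0+0+0+0+0+0+0+0+0+0+0+0+0+0+0+0 mod 2 = 0
  c[28] = d·G[:,28] = (00110111001011011010010111)·(00000000000000000000000100) mod 2 = 0+0+0+0+0+0+0+0+0+0+0+0+0+0+0+0+0+0+0+0+0+0+0+1+0+0 mod 2 = 1
  c[29] = d·G[:,29] = (00110111001011011010010111)·(00000000000000000000000010) mod 2 = 0+0+0+0+0+0+0+0+0+0+0+0+0+0+0+0+0+0+0+0+0+0+0+0+1+0 mod 2 = 1
  c[30] = d·G[:,30] = (00110111001011011010010111)·(00000000000000000000000001) mod 2 = 0+0+0+0+0+0+0+0+0+0+0+0+0+0+0+0+0+0+0+0+0+0+0+0+0+1 mod 2 = 1
Codeword = 0101011101110011011011010010111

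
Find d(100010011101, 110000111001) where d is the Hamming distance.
XOR = 010010100100, count of 1s = 4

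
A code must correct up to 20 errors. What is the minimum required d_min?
Correcting t errors requires d_min ≥ 2t + 1 = 2·20 + 1 = 41.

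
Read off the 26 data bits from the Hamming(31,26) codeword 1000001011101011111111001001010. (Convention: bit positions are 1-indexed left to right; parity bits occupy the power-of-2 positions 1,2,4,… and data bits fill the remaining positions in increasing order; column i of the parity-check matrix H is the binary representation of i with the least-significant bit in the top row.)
Parity bits occupy power-of-2 positions; data bits are at positions {3,5,6,7,9,10,11,12,13,14,15,17,18,19,20,21,22,23,24,25,26,27,28,29,30,31} (1-indexed).
Extract: c[3]=0 c[5]=0 c[6]=0 c[7]=1 c[9]=1 c[10]=1 c[11]=1 c[12]=0 c[13]=1 c[14]=0 c[15]=1 c[17]=1 c[18]=1 c[19]=1 c[20]=1 c[21]=1 c[22]=1 c[23]=0 c[24]=0 c[25]=1 c[26]=0 c[27]=0 c[28]=1 c[29]=0 c[30]=1 c[31]=0
Data = 00011110101111111001001010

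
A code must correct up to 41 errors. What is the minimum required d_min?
Correcting t errors requires d_min ≥ 2t + 1 = 2·41 + 1 = 83.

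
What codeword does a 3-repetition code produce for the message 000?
Repeat each bit 3× and concatenate:
0→000  0→000  0→000
Codeword = 000000000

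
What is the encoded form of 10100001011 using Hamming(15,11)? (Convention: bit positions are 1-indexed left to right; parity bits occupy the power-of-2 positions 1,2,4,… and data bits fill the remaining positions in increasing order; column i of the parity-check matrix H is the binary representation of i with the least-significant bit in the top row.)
Codeword c = d · G (mod 2), d = 10100001011:
  c[0] = d·G[:,0] = (10100001011)·(11011010101) mod 2 = 1+0+0+0+0+0+0+0+0+0+1 mod 2 = 0
  c[1] = d·G[:,1] = (10100001011)·(10110110011) mod 2 = 1+0+1+0+0+0+0+0+0+1+1 mod 2 = 0
  c[2] = d·G[:,2] = (10100001011)·(10000000000) mod 2 = 1+0+0+0+0+0+0+0+0+0+0 mod 2 = 1
  c[3] = d·G[:,3] = (10100001011)·(01110001111) mod 2 = 0+0+1+0+0+0+0+1+0+1+1 mod 2 = 0
  c[4] = d·G[:,4] = (10100001011)·(01000000000) mod 2 = 0+0+0+0+0+0+0+0+0+0+0 mod 2 = 0
  c[5] = d·G[:,5] = (10100001011)·(00100000000) mod 2 = 0+0+1+0+0+0+0+0+0+0+0 mod 2 = 1
  c[6] = d·G[:,6] = (10100001011)·(00010000000) mod 2 = 0+0+0+0+0+0+0+0+0+0+0 mod 2 = 0
  c[7] = d·G[:,7] = (10100001011)·(00001111111) mod 2 = 0+0+0+0+0+0+0+1+0+1+1 mod 2 = 1
  c[8] = d·G[:,8] = (10100001011)·(00001000000) mod 2 = 0+0+0+0+0+0+0+0+0+0+0 mod 2 = 0
  c[9] = d·G[:,9] = (10100001011)·(00000100000) mod 2 = 0+0+0+0+0+0+0+0+0+0+0 mod 2 = 0
  c[10] = d·G[:,10] = (10100001011)·(00000010000) mod 2 = 0+0+0+0+0+0+0+0+0+0+0 mod 2 = 0
  c[11] = d·G[:,11] = (10100001011)·(00000001000) mod 2 = 0+0+0+0+0+0+0+1+0+0+0 mod 2 = 1
  c[12] = d·G[:,12] = (10100001011)·(00000000100) mod 2 = 0+0+0+0+0+0+0+0+0+0+0 mod 2 = 0
  c[13] = d·G[:,13] = (10100001011)·(00000000010) mod 2 = 0+0+0+0+0+0+0+0+0+1+0 mod 2 = 1
  c[14] = d·G[:,14] = (10100001011)·(00000000001) mod 2 = 0+0+0+0+0+0+0+0+0+0+1 mod 2 = 1
Codeword = 001001010001011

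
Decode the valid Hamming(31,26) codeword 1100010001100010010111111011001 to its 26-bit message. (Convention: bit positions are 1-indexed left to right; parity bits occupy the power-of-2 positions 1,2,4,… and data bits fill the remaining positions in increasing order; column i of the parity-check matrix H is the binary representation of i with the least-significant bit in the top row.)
Parity bits occupy power-of-2 positions; data bits are at positions {3,5,6,7,9,10,11,12,13,14,15,17,18,19,20,21,22,23,24,25,26,27,28,29,30,31} (1-indexed).
Extract: c[3]=0 c[5]=0 c[6]=1 c[7]=0 c[9]=0 c[10]=1 c[11]=1 c[12]=0 c[13]=0 c[14]=0 c[15]=1 c[17]=0 c[18]=1 c[19]=0 c[20]=1 c[21]=1 c[22]=1 c[23]=1 c[24]=1 c[25]=1 c[26]=0 c[27]=1 c[28]=1 c[29]=0 c[30]=0 c[31]=1
Data = 00100110001010111111011001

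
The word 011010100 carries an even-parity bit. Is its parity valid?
Sum of all bits: 0+1+1+0+1+0+1+0+0 = 4; 4 mod 2 = 0. Result is 0 → valid parity.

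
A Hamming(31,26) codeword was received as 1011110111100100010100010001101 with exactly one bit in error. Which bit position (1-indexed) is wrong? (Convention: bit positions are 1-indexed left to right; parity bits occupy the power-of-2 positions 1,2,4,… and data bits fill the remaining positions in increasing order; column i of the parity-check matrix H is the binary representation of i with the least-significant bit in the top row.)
Syndrome s = H · r^T (mod 2), r = 1011110111100100010100010001101:
  s[0] = (1010101010101010101010101010101)·(1011110111100100010100010001101) mod 2 = 1+0+1+0+1+0+0+0+1+0+1+0+0+0+0+0+0+0+0+0+0+0+0+0+0+0+0+0+1+0+1 mod 2 = 1
  s[1] = (0110011001100110011001100110011)·(1011110111100100010100010001101) mod 2 = 0+0+1+0+0+1+0+0+0+1+1+0+0+1+0+0+0+1+0+0+0+0+0+0+0+0+0+0+0+0+1 mod 2 = 1
  s[2] = (0001111000011110000111100001111)·(1011110111100100010100010001101) mod 2 = 0+0+0+1+1+1+0+0+0+0+0+0+0+1+0+0+0+0+0+1+0+0+0+0+0+0+0+1+1+0+1 mod 2 = 0
  s[3] = (0000000111111110000000011111111)·(1011110111100100010100010001101) mod 2 = 0+0+0+0+0+0+0+1+1+1+1+0+0+1+0+0+0+0+0+0+0+0+0+1+0+0+0+1+1+0+1 mod 2 = 1
  s[4] = (0000000000000001111111111111111)·(1011110111100100010100010001101) mod 2 = 0+0+0+0+0+0+0+0+0+0+0+0+0+0+0+0+0+1+0+1+0+0+0+1+0+0+0+1+1+0+1 mod 2 = 0
Syndrome = 11010
Column i of H is the binary representation of i, so the syndrome is the binary index of the flipped bit.
Read s = 11010 with s[0] as LSB: 1·2^0 + 1·2^1 + 0·2^2 + 1·2^3 + 0·2^4 = 11.
Error is at bit position 11.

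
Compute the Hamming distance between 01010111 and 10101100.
XOR = 11111011, count of 1s = 7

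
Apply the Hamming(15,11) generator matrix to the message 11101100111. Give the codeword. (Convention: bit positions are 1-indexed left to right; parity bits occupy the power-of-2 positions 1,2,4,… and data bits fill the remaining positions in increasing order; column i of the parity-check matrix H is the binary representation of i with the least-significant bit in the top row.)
Codeword c = d · G (mod 2), d = 11101100111:
  c[0] = d·G[:,0] = (11101100111)·(11011010101) mod 2 = 1+1+0+0+1+0+0+0+1+0+1 mod 2 = 1
  c[1] = d·G[:,1] = (11101100111)·(10110110011) mod 2 = 1+0+1+0+0+1+0+0+0+1+1 mod 2 = 1
  c[2] = d·G[:,2] = (11101100111)·(10000000000) mod 2 = 1+0+0+0+0+0+0+0+0+0+0 mod 2 = 1
  c[3] = d·G[:,3] = (11101100111)·(01110001111) mod 2 = 0+1+1+0+0+0+0+0+1+1+1 mod 2 = 1
  c[4] = d·G[:,4] = (11101100111)·(01000000000) mod 2 = 0+1+0+0+0+0+0+0+0+0+0 mod 2 = 1
  c[5] = d·G[:,5] = (11101100111)·(00100000000) mod 2 = 0+0+1+0+0+0+0+0+0+0+0 mod 2 = 1
  c[6] = d·G[:,6] = (11101100111)·(00010000000) mod 2 = 0+0+0+0+0+0+0+0+0+0+0 mod 2 = 0
  c[7] = d·G[:,7] = (11101100111)·(00001111111) mod 2 = 0+0+0+0+1+1+0+0+1+1+1 mod 2 = 1
  c[8] = d·G[:,8] = (11101100111)·(00001000000) mod 2 = 0+0+0+0+1+0+0+0+0+0+0 mod 2 = 1
  c[9] = d·G[:,9] = (11101100111)·(00000100000) mod 2 = 0+0+0+0+0+1+0+0+0+0+0 mod 2 = 1
  c[10] = d·G[:,10] = (11101100111)·(00000010000) mod 2 = 0+0+0+0+0+0+0+0+0+0+0 mod 2 = 0
  c[11] = d·G[:,11] = (11101100111)·(00000001000) mod 2 = 0+0+0+0+0+0+0+0+0+0+0 mod 2 = 0
  c[12] = d·G[:,12] = (11101100111)·(00000000100) mod 2 = 0+0+0+0+0+0+0+0+1+0+0 mod 2 = 1
  c[13] = d·G[:,13] = (11101100111)·(00000000010) mod 2 = 0+0+0+0+0+0+0+0+0+1+0 mod 2 = 1
  c[14] = d·G[:,14] = (11101100111)·(00000000001) mod 2 = 0+0+0+0+0+0+0+0+0+0+1 mod 2 = 1
Codeword = 111111011100111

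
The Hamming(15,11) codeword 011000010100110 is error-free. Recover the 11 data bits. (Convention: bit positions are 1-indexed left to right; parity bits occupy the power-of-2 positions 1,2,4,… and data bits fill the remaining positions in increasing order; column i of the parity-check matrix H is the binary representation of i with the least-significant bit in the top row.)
Parity bits occupy power-of-2 positions; data bits are at positions {3,5,6,7,9,10,11,12,13,14,15} (1-indexed).
Extract: c[3]=1 c[5]=0 c[6]=0 c[7]=0 c[9]=0 c[10]=1 c[11]=0 c[12]=0 c[13]=1 c[14]=1 c[15]=0
Data = 10000100110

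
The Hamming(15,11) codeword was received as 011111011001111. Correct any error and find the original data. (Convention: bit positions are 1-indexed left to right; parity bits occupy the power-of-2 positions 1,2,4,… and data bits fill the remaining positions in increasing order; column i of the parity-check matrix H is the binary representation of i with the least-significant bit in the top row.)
Syndrome s = H · r^T (mod 2), r = 011111011001111:
  s[0] = (101010101010101)·(011111011001111) mod 2 = 0+0+1+0+1+0+0+0+1+0+0+0+1+0+1 mod 2 = 1
  s[1] = (011001100110011)·(011111011001111) mod 2 = 0+1+1+0+0+1+0+0+0+0+0+0+0+1+1 mod 2 = 1
  s[2] = (000111100001111)·(011111011001111) mod 2 = 0+0+0+1+1+1+0+0+0+0+0+1+1+1+1 mod 2 = 1
  s[3] = (000000011111111)·(011111011001111) mod 2 = 0+0+0+0+0+0+0+1+1+0+0+1+1+1+1 mod 2 = 0
Syndrome = 1110
Column 7 of H equals this syndrome → error at bit 7 (1-indexed).
Flip bit 7: 011111011001111 → 011111111001111
Extract data bits at positions {3,5,6,7,9,10,11,12,13,14,15}: 11111001111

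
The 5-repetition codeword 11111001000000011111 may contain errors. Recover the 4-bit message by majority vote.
Split into 5-bit blocks and majority-vote each:
  block 1 = 11111: 5 ones, 0 zeros → 1
  block 2 = 00100: 1 ones, 4 zeros → 0
  block 3 = 00000: 0 ones, 5 zeros → 0
  block 4 = 11111: 5 ones, 0 zeros → 1
Decoded = 1001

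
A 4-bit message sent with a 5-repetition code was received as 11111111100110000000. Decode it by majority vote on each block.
Split into 5-bit blocks and majority-vote each:
  block 1 = 11111: 5 ones, 0 zeros → 1
  block 2 = 11110: 4 ones, 1 zeros → 1
  block 3 = 01100: 2 ones, 3 zeros → 0
  block 4 = 00000: 0 ones, 5 zeros → 0
Decoded = 1100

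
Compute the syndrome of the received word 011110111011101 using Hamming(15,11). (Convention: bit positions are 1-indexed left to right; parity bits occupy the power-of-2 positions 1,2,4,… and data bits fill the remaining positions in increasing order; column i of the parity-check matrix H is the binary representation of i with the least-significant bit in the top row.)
Syndrome s = H · r^T (mod 2), r = 011110111011101:
  s[0] = (101010101010101)·(011110111011101) mod 2 = 0+0+1+0+1+0+1+0+1+0+1+0+1+0+1 mod 2 = 1
  s[1] = (011001100110011)·(011110111011101) mod 2 = 0+1+1+0+0+0+1+0+0+0+1+0+0+0+1 mod 2 = 1
  s[2] = (000111100001111)·(011110111011101) mod 2 = 0+0+0+1+1+0+1+0+0+0+0+1+1+0+1 mod 2 = 0
  s[3] = (000000011111111)·(011110111011101) mod 2 = 0+0+0+0+0+0+0+1+1+0+1+1+1+0+1 mod 2 = 0
Syndrome = 1100
Non-zero syndrome: error at position 3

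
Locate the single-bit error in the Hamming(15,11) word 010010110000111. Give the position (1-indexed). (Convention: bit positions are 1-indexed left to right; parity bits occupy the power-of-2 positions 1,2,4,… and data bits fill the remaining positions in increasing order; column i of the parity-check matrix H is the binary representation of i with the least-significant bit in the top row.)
Syndrome s = H · r^T (mod 2), r = 010010110000111:
  s[0] = (101010101010101)·(010010110000111) mod 2 = 0+0+0+0+1+0+1+0+0+0+0+0+1+0+1 mod 2 = 0
  s[1] = (011001100110011)·(010010110000111) mod 2 = 0+1+0+0+0+0+1+0+0+0+0+0+0+1+1 mod 2 = 0
  s[2] = (000111100001111)·(010010110000111) mod 2 = 0+0+0+0+1+0+1+0+0+0+0+0+1+1+1 mod 2 = 1
  s[3] = (000000011111111)·(010010110000111) mod 2 = 0+0+0+0+0+0+0+1+0+0+0+0+1+1+1 mod 2 = 0
Syndrome = 0010
Column i of H is the binary representation of i, so the syndrome is the binary index of the flipped bit.
Read s = 0010 with s[0] as LSB: 0·2^0 + 0·2^1 + 1·2^2 + 0·2^3 = 4.
Error is at bit position 4.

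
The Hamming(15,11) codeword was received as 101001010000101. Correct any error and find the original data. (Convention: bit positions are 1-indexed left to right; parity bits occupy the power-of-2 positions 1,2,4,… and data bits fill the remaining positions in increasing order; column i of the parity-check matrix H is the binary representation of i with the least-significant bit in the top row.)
Syndrome s = H · r^T (mod 2), r = 101001010000101:
  s[0] = (101010101010101)·(101001010000101) mod 2 = 1+0+1+0+0+0+0+0+0+0+0+0+1+0+1 mod 2 = 0
  s[1] = (011001100110011)·(101001010000101) mod 2 = 0+0+1+0+0+1+0+0+0+0+0+0+0+0+1 mod 2 = 1
  s[2] = (000111100001111)·(101001010000101) mod 2 = 0+0+0+0+0+1+0+0+0+0+0+0+1+0+1 mod 2 = 1
  s[3] = (000000011111111)·(101001010000101) mod 2 = 0+0+0+0+0+0+0+1+0+0+0+0+1+0+1 mod 2 = 1
Syndrome = 0111
Column 14 of H equals this syndrome → error at bit 14 (1-indexed).
Flip bit 14: 101001010000101 → 101001010000111
Extract data bits at positions {3,5,6,7,9,10,11,12,13,14,15}: 10100000111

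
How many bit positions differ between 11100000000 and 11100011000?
XOR = 00000011000, count of 1s = 2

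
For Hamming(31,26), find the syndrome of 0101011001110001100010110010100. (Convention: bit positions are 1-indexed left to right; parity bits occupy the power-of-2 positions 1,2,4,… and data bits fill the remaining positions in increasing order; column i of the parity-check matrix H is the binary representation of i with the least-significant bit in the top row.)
Syndrome s = H · r^T (mod 2), r = 0101011001110001100010110010100:
  s[0] = (1010101010101010101010101010101)·(0101011001110001100010110010100) mod 2 = 0+0+0+0+0+0+1+0+0+0+1+0+0+0+0+0+1+0+0+0+1+0+1+0+0+0+1+0+1+0+0 mod 2 = 1
  s[1] = (0110011001100110011001100110011)·(0101011001110001100010110010100) mod 2 = 0+1+0+0+0+1+1+0+0+1+1+0+0+0+0+0+0+0+0+0+0+0+1+0+0+0+1+0+0+0+0 mod 2 = 1
  s[2] = (0001111000011110000111100001111)·(0101011001110001100010110010100) mod 2 = 0+0+0+1+0+1+1+0+0+0+0+1+0+0+0+0+0+0+0+0+1+0+1+0+0+0+0+0+1+0+0 mod 2 = 1
  s[3] = (0000000111111110000000011111111)·(0101011001110001100010110010100) mod 2 = 0+0+0+0+0+0+0+0+0+1+1+1+0+0+0+0+0+0+0+0+0+0+0+1+0+0+1+0+1+0+0 mod 2 = 0
  s[4] = (0000000000000001111111111111111)·(0101011001110001100010110010100) mod 2 = 0+0+0+0+0+0+0+0+0+0+0+0+0+0+0+1+1+0+0+0+1+0+1+1+0+0+1+0+1+0+0 mod 2 = 1
Syndrome = 11101
Non-zero syndrome: error at position 23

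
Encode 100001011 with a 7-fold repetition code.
Repeat each bit 7× and concatenate:
1→1111111  0→0000000  0→0000000  0→0000000  0→0000000  1→1111111  0→0000000  1→1111111  1→1111111
Codeword = 111111100000000000000000000000000001111111000000011111111111111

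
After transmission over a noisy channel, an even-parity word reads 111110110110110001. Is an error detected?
Sum of received bits: 1+1+1+1+1+0+1+1+0+1+1+0+1+1+0+0+0+1 = 12; 12 mod 2 = 0. Result is 0 → no error detected.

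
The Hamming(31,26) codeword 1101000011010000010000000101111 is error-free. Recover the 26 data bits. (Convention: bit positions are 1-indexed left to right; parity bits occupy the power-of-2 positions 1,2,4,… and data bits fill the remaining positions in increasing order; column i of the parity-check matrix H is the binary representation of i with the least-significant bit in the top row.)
Parity bits occupy power-of-2 positions; data bits are at positions {3,5,6,7,9,10,11,12,13,14,15,17,18,19,20,21,22,23,24,25,26,27,28,29,30,31} (1-indexed).
Extract: c[3]=0 c[5]=0 c[6]=0 c[7]=0 c[9]=1 c[10]=1 c[11]=0 c[12]=1 c[13]=0 c[14]=0 c[15]=0 c[17]=0 c[18]=1 c[19]=0 c[20]=0 c[21]=0 c[22]=0 c[23]=0 c[24]=0 c[25]=0 c[26]=1 c[27]=0 c[28]=1 c[29]=1 c[30]=1 c[31]=1
Data = 00001101000010000000101111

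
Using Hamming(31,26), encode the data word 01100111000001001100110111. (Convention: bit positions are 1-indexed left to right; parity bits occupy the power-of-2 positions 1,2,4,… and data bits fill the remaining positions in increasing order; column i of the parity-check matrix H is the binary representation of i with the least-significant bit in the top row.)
Codeword c = d · G (mod 2), d = 01100111000001001100110111:
  c[0] = d·G[:,0] = (01100111000001001100110111)·(11011010101101010101010101) mod 2 = 0+1+0+0+0+0+1+0+0+0+0+0+0+1+0+0+0+1+0+0+0+1+0+1+0+1 mod 2 = 1
  c[1] = d·G[:,1] = (01100111000001001100110111)·(10110110011011001100110011) mod 2 = 0+0+1+0+0+1+1+0+0+0+0+0+0+1+0+0+1+1+0+0+1+1+0+0+1+1 mod 2 = 0
  c[2] = d·G[:,2] = (01100111000001001100110111)·(10000000000000000000000000) mod 2 = 0+0+0+0+0+0+0+0+0+0+0+0+0+0+0+0+0+0+0+0+0+0+0+0+0+0 mod 2 = 0
  c[3] = d·G[:,3] = (01100111000001001100110111)·(01110001111000111100001111) mod 2 = 0+1+1+0+0+0+0+1+0+0+0+0+0+0+0+0+1+1+0+0+0+0+0+1+1+1 mod 2 = 0
  c[4] = d·G[:,4] = (01100111000001001100110111)·(01000000000000000000000000) mod 2 = 0+1+0+0+0+0+0+0+0+0+0+0+0+0+0+0+0+0+0+0+0+0+0+0+0+0 mod 2 = 1
  c[5] = d·G[:,5] = (01100111000001001100110111)·(00100000000000000000000000) mod 2 = 0+0+1+0+0+0+0+0+0+0+0+0+0+0+0+0+0+0+0+0+0+0+0+0+0+0 mod 2 = 1
  c[6] = d·G[:,6] = (01100111000001001100110111)·(00010000000000000000000000) mod 2 = 0+0+0+0+0+0+0+0+0+0+0+0+0+0+0+0+0+0+0+0+0+0+0+0+0+0 mod 2 = 0
  c[7] = d·G[:,7] = (01100111000001001100110111)·(00001111111000000011111111) mod 2 = 0+0+0+0+0+1+1+1+0+0+0+0+0+0+0+0+0+0+0+0+1+1+0+1+1+1 mod 2 = 0
  c[8] = d·G[:,8] = (01100111000001001100110111)·(00001000000000000000000000) mod 2 = 0+0+0+0+0+0+0+0+0+0+0+0+0+0+0+0+0+0+0+0+0+0+0+0+0+0 mod 2 = 0
  c[9] = d·G[:,9] = (01100111000001001100110111)·(00000100000000000000000000) mod 2 = 0+0+0+0+0+1+0+0+0+0+0+0+0+0+0+0+0+0+0+0+0+0+0+0+0+0 mod 2 = 1
  c[10] = d·G[:,10] = (01100111000001001100110111)·(00000010000000000000000000) mod 2 = 0+0+0+0+0+0+1+0+0+0+0+0+0+0+0+0+0+0+0+0+0+0+0+0+0+0 mod 2 = 1
  c[11] = d·G[:,11] = (01100111000001001100110111)·(00000001000000000000000000) mod 2 = 0+0+0+0+0+0+0+1+0+0+0+0+0+0+0+0+0+0+0+0+0+0+0+0+0+0 mod 2 = 1
  c[12] = d·G[:,12] = (01100111000001001100110111)·(00000000100000000000000000) mod 2 = 0+0+0+0+0+0+0+0+0+0+0+0+0+0+0+0+0+0+0+0+0+0+0+0+0+0 mod 2 = 0
  c[13] = d·G[:,13] = (01100111000001001100110111)·(00000000010000000000000000) mod 2 = 0+0+0+0+0+0+0+0+0+0+0+0+0+0+0+0+0+0+0+0+0+0+0+0+0+0 mod 2 = 0
  c[14] = d·G[:,14] = (01100111000001001100110111)·(00000000001000000000000000) mod 2 = 0+0+0+0+0+0+0+0+0+0+0+0+0+0+0+0+0+0+0+0+0+0+0+0+0+0 mod 2 = 0
  c[15] = d·G[:,15] = (01100111000001001100110111)·(00000000000111111111111111) mod 2 = 0+0+0+0+0+0+0+0+0+0+0+0+0+1+0+0+1+1+0+0+1+1+0+1+1+1 mod 2 = 0
  c[16] = d·G[:,16] = (01100111000001001100110111)·(00000000000100000000000000) mod 2 = 0+0+0+0+0+0+0+0+0+0+0+0+0+0+0+0+0+0+0+0+0+0+0+0+0+0 mod 2 = 0
  c[17] = d·G[:,17] = (01100111000001001100110111)·(00000000000010000000000000) mod 2 = 0+0+0+0+0+0+0+0+0+0+0+0+0+0+0+0+0+0+0+0+0+0+0+0+0+0 mod 2 = 0
  c[18] = d·G[:,18] = (01100111000001001100110111)·(00000000000001000000000000) mod 2 = 0+0+0+0+0+0+0+0+0+0+0+0+0+1+0+0+0+0+0+0+0+0+0+0+0+0 mod 2 = 1
  c[19] = d·G[:,19] = (01100111000001001100110111)·(00000000000000100000000000) mod 2 = 0+0+0+0+0+0+0+0+0+0+0+0+0+0+0+0+0+0+0+0+0+0+0+0+0+0 mod 2 = 0
  c[20] = d·G[:,20] = (01100111000001001100110111)·(00000000000000010000000000) mod 2 = 0+0+0+0+0+0+0+0+0+0+0+0+0+0+0+0+0+0+0+0+0+0+0+0+0+0 mod 2 = 0
  c[21] = d·G[:,21] = (01100111000001001100110111)·(00000000000000001000000000) mod 2 = 0+0+0+0+0+0+0+0+0+0+0+0+0+0+0+0+1+0+0+0+0+0+0+0+0+0 mod 2 = 1
  c[22] = d·G[:,22] = (01100111000001001100110111)·(00000000000000000100000000) mod 2 = 0+0+0+0+0+0+0+0+0+0+0+0+0+0+0+0+0+1+0+0+0+0+0+0+0+0 mod 2 = 1
  c[23] = d·G[:,23] = (01100111000001001100110111)·(00000000000000000010000000) mod 2 = 0+0+0+0+0+0+0+0+0+0+0+0+0+0+0+0+0+0+0+0+0+0+0+0+0+0 mod 2 = 0
  c[24] = d·G[:,24] = (01100111000001001100110111)·(00000000000000000001000000) mod 2 = 0+0+0+0+0+0+0+0+0+0+0+0+0+0+0+0+0+0+0+0+0+0+0+0+0+0 mod 2 = 0
  c[25] = d·G[:,25] = (01100111000001001100110111)·(00000000000000000000100000) mod 2 = 0+0+0+0+0+0+0+0+0+0+0+0+0+0+0+0+0+0+0+0+1+0+0+0+0+0 mod 2 = 1
  c[26] = d·G[:,26] = (01100111000001001100110111)·(00000000000000000000010000) mod 2 = 0+0+0+0+0+0+0+0+0+0+0+0+0+0+0+0+0+0+0+0+0+1+0+0+0+0 mod 2 = 1
  c[27] = d·G[:,27] = (01100111000001001100110111)·(00000000000000000000001000) mod 2 = 0+0+0+0+0+0+0+0+0+0+0+0+0+0+0+0+0+0+0+0+0+0+0+0+0+0 mod 2 = 0
  c[28] = d·G[:,28] = (01100111000001001100110111)·(00000000000000000000000100) mod 2 = 0+0+0+0+0+0+0+0+0+0+0+0+0+0+0+0+0+0+0+0+0+0+0+1+0+0 mod 2 = 1
  c[29] = d·G[:,29] = (01100111000001001100110111)·(00000000000000000000000010) mod 2 = 0+0+0+0+0+0+0+0+0+0+0+0+0+0+0+0+0+0+0+0+0+0+0+0+1+0 mod 2 = 1
  c[30] = d·G[:,30] = (01100111000001001100110111)·(00000000000000000000000001) mod 2 = 0+0+0+0+0+0+0+0+0+0+0+0+0+0+0+0+0+0+0+0+0+0+0+0+0+1 mod 2 = 1
Codeword = 1000110001110000001001100110111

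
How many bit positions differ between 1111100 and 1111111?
XOR = 0000011, count of 1s = 2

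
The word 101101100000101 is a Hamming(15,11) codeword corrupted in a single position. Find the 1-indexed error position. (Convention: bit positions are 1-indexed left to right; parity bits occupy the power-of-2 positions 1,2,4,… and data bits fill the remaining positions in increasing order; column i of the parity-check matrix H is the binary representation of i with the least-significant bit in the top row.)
Syndrome s = H · r^T (mod 2), r = 101101100000101:
  s[0] = (101010101010101)·(101101100000101) mod 2 = 1+0+1+0+0+0+1+0+0+0+0+0+1+0+1 mod 2 = 1
  s[1] = (011001100110011)·(101101100000101) mod 2 = 0+0+1+0+0+1+1+0+0+0+0+0+0+0+1 mod 2 = 0
  s[2] = (000111100001111)·(101101100000101) mod 2 = 0+0+0+1+0+1+1+0+0+0+0+0+1+0+1 mod 2 = 1
  s[3] = (000000011111111)·(101101100000101) mod 2 = 0+0+0+0+0+0+0+0+0+0+0+0+1+0+1 mod 2 = 0
Syndrome = 1010
Column i of H is the binary representation of i, so the syndrome is the binary index of the flipped bit.
Read s = 1010 with s[0] as LSB: 1·2^0 + 0·2^1 + 1·2^2 + 0·2^3 = 5.
Error is at bit position 5.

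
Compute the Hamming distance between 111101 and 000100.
XOR = 111001, count of 1s = 4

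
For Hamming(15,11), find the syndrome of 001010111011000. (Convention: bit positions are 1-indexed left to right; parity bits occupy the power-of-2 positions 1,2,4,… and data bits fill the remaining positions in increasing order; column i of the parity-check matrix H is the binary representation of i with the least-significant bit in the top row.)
Syndrome s = H · r^T (mod 2), r = 001010111011000:
  s[0] = (101010101010101)·(001010111011000) mod 2 = 0+0+1+0+1+0+1+0+1+0+1+0+0+0+0 mod 2 = 1
  s[1] = (011001100110011)·(001010111011000) mod 2 = 0+0+1+0+0+0+1+0+0+0+1+0+0+0+0 mod 2 = 1
  s[2] = (000111100001111)·(001010111011000) mod 2 = 0+0+0+0+1+0+1+0+0+0+0+1+0+0+0 mod 2 = 1
  s[3] = (000000011111111)·(001010111011000) mod 2 = 0+0+0+0+0+0+0+1+1+0+1+1+0+0+0 mod 2 = 0
Syndrome = 1110
Non-zero syndrome: error at position 7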